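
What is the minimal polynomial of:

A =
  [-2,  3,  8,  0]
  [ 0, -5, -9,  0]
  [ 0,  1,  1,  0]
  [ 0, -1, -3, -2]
x^3 + 6*x^2 + 12*x + 8

The characteristic polynomial is χ_A(x) = (x + 2)^4, so the eigenvalues are known. The minimal polynomial is
  m_A(x) = Π_λ (x − λ)^{k_λ}
where k_λ is the size of the *largest* Jordan block for λ (equivalently, the smallest k with (A − λI)^k v = 0 for every generalised eigenvector v of λ).

  λ = -2: largest Jordan block has size 3, contributing (x + 2)^3

So m_A(x) = (x + 2)^3 = x^3 + 6*x^2 + 12*x + 8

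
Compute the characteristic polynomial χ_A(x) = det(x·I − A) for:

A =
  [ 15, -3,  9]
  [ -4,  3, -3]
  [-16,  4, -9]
x^3 - 9*x^2 + 27*x - 27

Expanding det(x·I − A) (e.g. by cofactor expansion or by noting that A is similar to its Jordan form J, which has the same characteristic polynomial as A) gives
  χ_A(x) = x^3 - 9*x^2 + 27*x - 27
which factors as (x - 3)^3. The eigenvalues (with algebraic multiplicities) are λ = 3 with multiplicity 3.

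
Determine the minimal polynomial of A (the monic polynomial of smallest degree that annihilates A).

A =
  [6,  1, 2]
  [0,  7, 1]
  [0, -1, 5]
x^3 - 18*x^2 + 108*x - 216

The characteristic polynomial is χ_A(x) = (x - 6)^3, so the eigenvalues are known. The minimal polynomial is
  m_A(x) = Π_λ (x − λ)^{k_λ}
where k_λ is the size of the *largest* Jordan block for λ (equivalently, the smallest k with (A − λI)^k v = 0 for every generalised eigenvector v of λ).

  λ = 6: largest Jordan block has size 3, contributing (x − 6)^3

So m_A(x) = (x - 6)^3 = x^3 - 18*x^2 + 108*x - 216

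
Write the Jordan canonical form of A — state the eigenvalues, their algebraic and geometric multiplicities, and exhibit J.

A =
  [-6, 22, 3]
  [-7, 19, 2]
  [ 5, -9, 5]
J_3(6)

The characteristic polynomial is
  det(x·I − A) = x^3 - 18*x^2 + 108*x - 216 = (x - 6)^3

Eigenvalues and multiplicities (the geometric multiplicity of λ is n − rank(A − λI), which equals the number of Jordan blocks for λ):
  λ = 6: algebraic multiplicity = 3, geometric multiplicity = 1

Determining the block sizes for each eigenvalue:
  λ = 6: one block (gm = 1), so the single block has size am = 3 → block sizes [3]

Assembling the blocks gives a Jordan form
J =
  [6, 1, 0]
  [0, 6, 1]
  [0, 0, 6]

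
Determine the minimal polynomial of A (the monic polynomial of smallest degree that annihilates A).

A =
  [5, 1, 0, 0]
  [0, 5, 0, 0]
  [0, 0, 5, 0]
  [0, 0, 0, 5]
x^2 - 10*x + 25

The characteristic polynomial is χ_A(x) = (x - 5)^4, so the eigenvalues are known. The minimal polynomial is
  m_A(x) = Π_λ (x − λ)^{k_λ}
where k_λ is the size of the *largest* Jordan block for λ (equivalently, the smallest k with (A − λI)^k v = 0 for every generalised eigenvector v of λ).

  λ = 5: largest Jordan block has size 2, contributing (x − 5)^2

So m_A(x) = (x - 5)^2 = x^2 - 10*x + 25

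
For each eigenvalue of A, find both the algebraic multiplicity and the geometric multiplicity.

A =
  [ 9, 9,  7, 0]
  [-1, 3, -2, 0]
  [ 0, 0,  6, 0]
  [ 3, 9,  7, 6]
λ = 6: alg = 4, geom = 2

Step 1 — factor the characteristic polynomial to read off the algebraic multiplicities:
  χ_A(x) = (x - 6)^4

Step 2 — compute geometric multiplicities via the rank-nullity identity g(λ) = n − rank(A − λI):
  rank(A − (6)·I) = 2, so dim ker(A − (6)·I) = n − 2 = 2

Summary:
  λ = 6: algebraic multiplicity = 4, geometric multiplicity = 2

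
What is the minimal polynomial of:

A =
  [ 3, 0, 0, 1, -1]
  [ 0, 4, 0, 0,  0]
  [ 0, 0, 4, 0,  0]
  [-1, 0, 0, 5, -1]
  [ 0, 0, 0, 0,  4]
x^2 - 8*x + 16

The characteristic polynomial is χ_A(x) = (x - 4)^5, so the eigenvalues are known. The minimal polynomial is
  m_A(x) = Π_λ (x − λ)^{k_λ}
where k_λ is the size of the *largest* Jordan block for λ (equivalently, the smallest k with (A − λI)^k v = 0 for every generalised eigenvector v of λ).

  λ = 4: largest Jordan block has size 2, contributing (x − 4)^2

So m_A(x) = (x - 4)^2 = x^2 - 8*x + 16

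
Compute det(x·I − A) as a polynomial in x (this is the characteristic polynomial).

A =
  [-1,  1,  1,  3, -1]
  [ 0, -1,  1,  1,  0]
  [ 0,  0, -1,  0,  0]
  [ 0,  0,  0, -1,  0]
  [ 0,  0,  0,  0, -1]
x^5 + 5*x^4 + 10*x^3 + 10*x^2 + 5*x + 1

Expanding det(x·I − A) (e.g. by cofactor expansion or by noting that A is similar to its Jordan form J, which has the same characteristic polynomial as A) gives
  χ_A(x) = x^5 + 5*x^4 + 10*x^3 + 10*x^2 + 5*x + 1
which factors as (x + 1)^5. The eigenvalues (with algebraic multiplicities) are λ = -1 with multiplicity 5.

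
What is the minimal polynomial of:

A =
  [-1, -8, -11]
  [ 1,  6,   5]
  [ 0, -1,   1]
x^3 - 6*x^2 + 12*x - 8

The characteristic polynomial is χ_A(x) = (x - 2)^3, so the eigenvalues are known. The minimal polynomial is
  m_A(x) = Π_λ (x − λ)^{k_λ}
where k_λ is the size of the *largest* Jordan block for λ (equivalently, the smallest k with (A − λI)^k v = 0 for every generalised eigenvector v of λ).

  λ = 2: largest Jordan block has size 3, contributing (x − 2)^3

So m_A(x) = (x - 2)^3 = x^3 - 6*x^2 + 12*x - 8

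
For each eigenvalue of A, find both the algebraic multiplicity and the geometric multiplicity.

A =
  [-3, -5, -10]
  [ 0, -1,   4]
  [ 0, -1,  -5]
λ = -3: alg = 3, geom = 2

Step 1 — factor the characteristic polynomial to read off the algebraic multiplicities:
  χ_A(x) = (x + 3)^3

Step 2 — compute geometric multiplicities via the rank-nullity identity g(λ) = n − rank(A − λI):
  rank(A − (-3)·I) = 1, so dim ker(A − (-3)·I) = n − 1 = 2

Summary:
  λ = -3: algebraic multiplicity = 3, geometric multiplicity = 2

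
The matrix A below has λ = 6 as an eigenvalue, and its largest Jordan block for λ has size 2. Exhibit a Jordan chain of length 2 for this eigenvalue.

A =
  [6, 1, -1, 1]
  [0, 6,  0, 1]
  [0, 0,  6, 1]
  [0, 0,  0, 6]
A Jordan chain for λ = 6 of length 2:
v_1 = (1, 0, 0, 0)ᵀ
v_2 = (0, 1, 0, 0)ᵀ

Let N = A − (6)·I. We want v_2 with N^2 v_2 = 0 but N^1 v_2 ≠ 0; then v_{j-1} := N · v_j for j = 2, …, 2.

Pick v_2 = (0, 1, 0, 0)ᵀ.
Then v_1 = N · v_2 = (1, 0, 0, 0)ᵀ.

Sanity check: (A − (6)·I) v_1 = (0, 0, 0, 0)ᵀ = 0. ✓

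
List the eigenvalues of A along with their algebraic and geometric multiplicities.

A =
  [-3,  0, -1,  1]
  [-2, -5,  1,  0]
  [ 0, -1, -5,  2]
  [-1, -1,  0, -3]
λ = -4: alg = 4, geom = 2

Step 1 — factor the characteristic polynomial to read off the algebraic multiplicities:
  χ_A(x) = (x + 4)^4

Step 2 — compute geometric multiplicities via the rank-nullity identity g(λ) = n − rank(A − λI):
  rank(A − (-4)·I) = 2, so dim ker(A − (-4)·I) = n − 2 = 2

Summary:
  λ = -4: algebraic multiplicity = 4, geometric multiplicity = 2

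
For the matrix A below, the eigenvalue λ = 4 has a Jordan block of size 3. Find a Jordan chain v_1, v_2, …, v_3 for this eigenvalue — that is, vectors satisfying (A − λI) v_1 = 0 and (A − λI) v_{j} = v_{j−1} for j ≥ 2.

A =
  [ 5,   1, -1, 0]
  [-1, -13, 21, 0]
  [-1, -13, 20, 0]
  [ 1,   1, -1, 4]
A Jordan chain for λ = 4 of length 3:
v_1 = (1, -5, -4, 1)ᵀ
v_2 = (1, -1, -1, 1)ᵀ
v_3 = (1, 0, 0, 0)ᵀ

Let N = A − (4)·I. We want v_3 with N^3 v_3 = 0 but N^2 v_3 ≠ 0; then v_{j-1} := N · v_j for j = 3, …, 2.

Pick v_3 = (1, 0, 0, 0)ᵀ.
Then v_2 = N · v_3 = (1, -1, -1, 1)ᵀ.
Then v_1 = N · v_2 = (1, -5, -4, 1)ᵀ.

Sanity check: (A − (4)·I) v_1 = (0, 0, 0, 0)ᵀ = 0. ✓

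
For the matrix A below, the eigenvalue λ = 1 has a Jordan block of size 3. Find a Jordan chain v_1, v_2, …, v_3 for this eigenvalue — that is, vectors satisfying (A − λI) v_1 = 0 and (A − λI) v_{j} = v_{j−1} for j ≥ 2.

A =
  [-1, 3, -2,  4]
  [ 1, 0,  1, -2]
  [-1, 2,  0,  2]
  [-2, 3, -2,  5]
A Jordan chain for λ = 1 of length 3:
v_1 = (1, 0, 1, 1)ᵀ
v_2 = (-2, 1, -1, -2)ᵀ
v_3 = (1, 0, 0, 0)ᵀ

Let N = A − (1)·I. We want v_3 with N^3 v_3 = 0 but N^2 v_3 ≠ 0; then v_{j-1} := N · v_j for j = 3, …, 2.

Pick v_3 = (1, 0, 0, 0)ᵀ.
Then v_2 = N · v_3 = (-2, 1, -1, -2)ᵀ.
Then v_1 = N · v_2 = (1, 0, 1, 1)ᵀ.

Sanity check: (A − (1)·I) v_1 = (0, 0, 0, 0)ᵀ = 0. ✓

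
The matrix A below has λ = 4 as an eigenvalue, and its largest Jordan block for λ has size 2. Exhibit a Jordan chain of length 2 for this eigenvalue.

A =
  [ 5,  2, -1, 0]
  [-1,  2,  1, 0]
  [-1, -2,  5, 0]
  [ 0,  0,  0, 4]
A Jordan chain for λ = 4 of length 2:
v_1 = (1, -1, -1, 0)ᵀ
v_2 = (1, 0, 0, 0)ᵀ

Let N = A − (4)·I. We want v_2 with N^2 v_2 = 0 but N^1 v_2 ≠ 0; then v_{j-1} := N · v_j for j = 2, …, 2.

Pick v_2 = (1, 0, 0, 0)ᵀ.
Then v_1 = N · v_2 = (1, -1, -1, 0)ᵀ.

Sanity check: (A − (4)·I) v_1 = (0, 0, 0, 0)ᵀ = 0. ✓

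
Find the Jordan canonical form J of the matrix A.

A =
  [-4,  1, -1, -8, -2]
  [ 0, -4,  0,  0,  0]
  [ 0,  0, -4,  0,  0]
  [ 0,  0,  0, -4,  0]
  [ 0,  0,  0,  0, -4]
J_2(-4) ⊕ J_1(-4) ⊕ J_1(-4) ⊕ J_1(-4)

The characteristic polynomial is
  det(x·I − A) = x^5 + 20*x^4 + 160*x^3 + 640*x^2 + 1280*x + 1024 = (x + 4)^5

Eigenvalues and multiplicities (the geometric multiplicity of λ is n − rank(A − λI), which equals the number of Jordan blocks for λ):
  λ = -4: algebraic multiplicity = 5, geometric multiplicity = 4

Determining the block sizes for each eigenvalue:
  λ = -4: 4 blocks summing to 5 forces exactly one block of size 2 and the rest size 1 → block sizes [2, 1, 1, 1]

Assembling the blocks gives a Jordan form
J =
  [-4,  1,  0,  0,  0]
  [ 0, -4,  0,  0,  0]
  [ 0,  0, -4,  0,  0]
  [ 0,  0,  0, -4,  0]
  [ 0,  0,  0,  0, -4]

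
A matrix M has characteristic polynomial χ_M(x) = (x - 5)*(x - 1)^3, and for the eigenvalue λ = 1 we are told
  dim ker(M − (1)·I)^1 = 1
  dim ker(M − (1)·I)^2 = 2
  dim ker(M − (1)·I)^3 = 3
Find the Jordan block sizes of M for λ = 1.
Block sizes for λ = 1: [3]

From the dimensions of kernels of powers, the number of Jordan blocks of size at least j is d_j − d_{j−1} where d_j = dim ker(N^j) (with d_0 = 0). Computing the differences gives [1, 1, 1].
The number of blocks of size exactly k is (#blocks of size ≥ k) − (#blocks of size ≥ k + 1), so the partition is: 1 block(s) of size 3.
In nonincreasing order the block sizes are [3].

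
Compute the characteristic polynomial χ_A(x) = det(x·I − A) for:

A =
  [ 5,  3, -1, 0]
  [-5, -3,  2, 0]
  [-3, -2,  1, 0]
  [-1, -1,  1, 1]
x^4 - 4*x^3 + 6*x^2 - 4*x + 1

Expanding det(x·I − A) (e.g. by cofactor expansion or by noting that A is similar to its Jordan form J, which has the same characteristic polynomial as A) gives
  χ_A(x) = x^4 - 4*x^3 + 6*x^2 - 4*x + 1
which factors as (x - 1)^4. The eigenvalues (with algebraic multiplicities) are λ = 1 with multiplicity 4.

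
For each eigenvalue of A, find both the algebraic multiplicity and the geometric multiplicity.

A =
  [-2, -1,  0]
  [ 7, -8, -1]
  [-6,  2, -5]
λ = -5: alg = 3, geom = 1

Step 1 — factor the characteristic polynomial to read off the algebraic multiplicities:
  χ_A(x) = (x + 5)^3

Step 2 — compute geometric multiplicities via the rank-nullity identity g(λ) = n − rank(A − λI):
  rank(A − (-5)·I) = 2, so dim ker(A − (-5)·I) = n − 2 = 1

Summary:
  λ = -5: algebraic multiplicity = 3, geometric multiplicity = 1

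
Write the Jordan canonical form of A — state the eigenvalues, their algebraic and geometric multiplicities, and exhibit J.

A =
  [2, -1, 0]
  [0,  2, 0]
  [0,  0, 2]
J_2(2) ⊕ J_1(2)

The characteristic polynomial is
  det(x·I − A) = x^3 - 6*x^2 + 12*x - 8 = (x - 2)^3

Eigenvalues and multiplicities (the geometric multiplicity of λ is n − rank(A − λI), which equals the number of Jordan blocks for λ):
  λ = 2: algebraic multiplicity = 3, geometric multiplicity = 2

Determining the block sizes for each eigenvalue:
  λ = 2: 2 blocks summing to 3 forces exactly one block of size 2 and the rest size 1 → block sizes [2, 1]

Assembling the blocks gives a Jordan form
J =
  [2, 1, 0]
  [0, 2, 0]
  [0, 0, 2]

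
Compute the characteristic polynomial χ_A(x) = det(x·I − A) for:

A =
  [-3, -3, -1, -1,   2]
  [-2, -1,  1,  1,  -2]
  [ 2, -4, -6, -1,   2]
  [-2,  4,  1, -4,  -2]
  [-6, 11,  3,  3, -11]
x^5 + 25*x^4 + 250*x^3 + 1250*x^2 + 3125*x + 3125

Expanding det(x·I − A) (e.g. by cofactor expansion or by noting that A is similar to its Jordan form J, which has the same characteristic polynomial as A) gives
  χ_A(x) = x^5 + 25*x^4 + 250*x^3 + 1250*x^2 + 3125*x + 3125
which factors as (x + 5)^5. The eigenvalues (with algebraic multiplicities) are λ = -5 with multiplicity 5.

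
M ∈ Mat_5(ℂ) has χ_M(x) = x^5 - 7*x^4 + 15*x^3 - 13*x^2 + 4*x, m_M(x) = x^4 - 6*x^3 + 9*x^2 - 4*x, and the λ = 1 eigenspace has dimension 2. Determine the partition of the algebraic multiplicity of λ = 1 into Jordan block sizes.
Block sizes for λ = 1: [2, 1]

Step 1 — from the characteristic polynomial, algebraic multiplicity of λ = 1 is 3. From dim ker(M − (1)·I) = 2, there are exactly 2 Jordan blocks for λ = 1.
Step 2 — from the minimal polynomial, the factor (x − 1)^2 tells us the largest block for λ = 1 has size 2.
Step 3 — with total size 3, 2 blocks, and largest block 2, the block sizes (in nonincreasing order) are [2, 1].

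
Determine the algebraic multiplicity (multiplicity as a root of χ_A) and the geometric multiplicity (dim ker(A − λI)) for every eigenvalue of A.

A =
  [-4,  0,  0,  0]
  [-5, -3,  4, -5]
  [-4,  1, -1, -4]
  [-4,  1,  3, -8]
λ = -4: alg = 4, geom = 2

Step 1 — factor the characteristic polynomial to read off the algebraic multiplicities:
  χ_A(x) = (x + 4)^4

Step 2 — compute geometric multiplicities via the rank-nullity identity g(λ) = n − rank(A − λI):
  rank(A − (-4)·I) = 2, so dim ker(A − (-4)·I) = n − 2 = 2

Summary:
  λ = -4: algebraic multiplicity = 4, geometric multiplicity = 2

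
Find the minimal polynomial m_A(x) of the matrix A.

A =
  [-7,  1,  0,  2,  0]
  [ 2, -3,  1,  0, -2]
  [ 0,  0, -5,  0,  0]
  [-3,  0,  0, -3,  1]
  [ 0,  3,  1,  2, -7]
x^3 + 15*x^2 + 75*x + 125

The characteristic polynomial is χ_A(x) = (x + 5)^5, so the eigenvalues are known. The minimal polynomial is
  m_A(x) = Π_λ (x − λ)^{k_λ}
where k_λ is the size of the *largest* Jordan block for λ (equivalently, the smallest k with (A − λI)^k v = 0 for every generalised eigenvector v of λ).

  λ = -5: largest Jordan block has size 3, contributing (x + 5)^3

So m_A(x) = (x + 5)^3 = x^3 + 15*x^2 + 75*x + 125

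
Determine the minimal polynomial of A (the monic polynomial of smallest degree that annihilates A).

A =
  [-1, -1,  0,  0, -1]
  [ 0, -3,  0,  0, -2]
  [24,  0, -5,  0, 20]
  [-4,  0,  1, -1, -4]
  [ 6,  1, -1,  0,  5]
x^3 + 3*x^2 + 3*x + 1

The characteristic polynomial is χ_A(x) = (x + 1)^5, so the eigenvalues are known. The minimal polynomial is
  m_A(x) = Π_λ (x − λ)^{k_λ}
where k_λ is the size of the *largest* Jordan block for λ (equivalently, the smallest k with (A − λI)^k v = 0 for every generalised eigenvector v of λ).

  λ = -1: largest Jordan block has size 3, contributing (x + 1)^3

So m_A(x) = (x + 1)^3 = x^3 + 3*x^2 + 3*x + 1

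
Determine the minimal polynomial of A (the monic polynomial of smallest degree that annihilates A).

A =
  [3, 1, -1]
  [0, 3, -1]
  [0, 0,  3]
x^3 - 9*x^2 + 27*x - 27

The characteristic polynomial is χ_A(x) = (x - 3)^3, so the eigenvalues are known. The minimal polynomial is
  m_A(x) = Π_λ (x − λ)^{k_λ}
where k_λ is the size of the *largest* Jordan block for λ (equivalently, the smallest k with (A − λI)^k v = 0 for every generalised eigenvector v of λ).

  λ = 3: largest Jordan block has size 3, contributing (x − 3)^3

So m_A(x) = (x - 3)^3 = x^3 - 9*x^2 + 27*x - 27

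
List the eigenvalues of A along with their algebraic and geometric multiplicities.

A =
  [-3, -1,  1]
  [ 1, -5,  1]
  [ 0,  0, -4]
λ = -4: alg = 3, geom = 2

Step 1 — factor the characteristic polynomial to read off the algebraic multiplicities:
  χ_A(x) = (x + 4)^3

Step 2 — compute geometric multiplicities via the rank-nullity identity g(λ) = n − rank(A − λI):
  rank(A − (-4)·I) = 1, so dim ker(A − (-4)·I) = n − 1 = 2

Summary:
  λ = -4: algebraic multiplicity = 3, geometric multiplicity = 2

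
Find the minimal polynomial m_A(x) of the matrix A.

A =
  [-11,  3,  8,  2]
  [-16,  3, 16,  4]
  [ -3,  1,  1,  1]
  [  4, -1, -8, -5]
x^2 + 6*x + 9

The characteristic polynomial is χ_A(x) = (x + 3)^4, so the eigenvalues are known. The minimal polynomial is
  m_A(x) = Π_λ (x − λ)^{k_λ}
where k_λ is the size of the *largest* Jordan block for λ (equivalently, the smallest k with (A − λI)^k v = 0 for every generalised eigenvector v of λ).

  λ = -3: largest Jordan block has size 2, contributing (x + 3)^2

So m_A(x) = (x + 3)^2 = x^2 + 6*x + 9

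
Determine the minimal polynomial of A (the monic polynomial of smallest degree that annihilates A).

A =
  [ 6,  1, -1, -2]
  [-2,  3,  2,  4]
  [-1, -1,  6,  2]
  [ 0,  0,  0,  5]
x^2 - 10*x + 25

The characteristic polynomial is χ_A(x) = (x - 5)^4, so the eigenvalues are known. The minimal polynomial is
  m_A(x) = Π_λ (x − λ)^{k_λ}
where k_λ is the size of the *largest* Jordan block for λ (equivalently, the smallest k with (A − λI)^k v = 0 for every generalised eigenvector v of λ).

  λ = 5: largest Jordan block has size 2, contributing (x − 5)^2

So m_A(x) = (x - 5)^2 = x^2 - 10*x + 25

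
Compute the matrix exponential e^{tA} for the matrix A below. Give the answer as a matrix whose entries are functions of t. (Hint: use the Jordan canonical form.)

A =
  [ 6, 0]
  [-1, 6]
e^{tA} =
  [exp(6*t), 0]
  [-t*exp(6*t), exp(6*t)]

Strategy: write A = P · J · P⁻¹ where J is a Jordan canonical form, so e^{tA} = P · e^{tJ} · P⁻¹, and e^{tJ} can be computed block-by-block.

A has Jordan form
J =
  [6, 1]
  [0, 6]
(up to reordering of blocks).

Per-block formulas:
  For a 2×2 Jordan block J_2(6): exp(t · J_2(6)) = e^(6t)·(I + t·N), where N is the 2×2 nilpotent shift.

After assembling e^{tJ} and conjugating by P, we get:

e^{tA} =
  [exp(6*t), 0]
  [-t*exp(6*t), exp(6*t)]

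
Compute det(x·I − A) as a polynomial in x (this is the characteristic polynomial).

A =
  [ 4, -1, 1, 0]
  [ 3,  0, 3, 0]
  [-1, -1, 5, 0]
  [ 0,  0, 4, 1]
x^4 - 10*x^3 + 36*x^2 - 54*x + 27

Expanding det(x·I − A) (e.g. by cofactor expansion or by noting that A is similar to its Jordan form J, which has the same characteristic polynomial as A) gives
  χ_A(x) = x^4 - 10*x^3 + 36*x^2 - 54*x + 27
which factors as (x - 3)^3*(x - 1). The eigenvalues (with algebraic multiplicities) are λ = 1 with multiplicity 1, λ = 3 with multiplicity 3.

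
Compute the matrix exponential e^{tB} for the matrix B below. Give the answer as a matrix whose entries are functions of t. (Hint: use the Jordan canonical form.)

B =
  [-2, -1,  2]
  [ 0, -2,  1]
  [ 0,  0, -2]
e^{tB} =
  [exp(-2*t), -t*exp(-2*t), -t^2*exp(-2*t)/2 + 2*t*exp(-2*t)]
  [0, exp(-2*t), t*exp(-2*t)]
  [0, 0, exp(-2*t)]

Strategy: write B = P · J · P⁻¹ where J is a Jordan canonical form, so e^{tB} = P · e^{tJ} · P⁻¹, and e^{tJ} can be computed block-by-block.

B has Jordan form
J =
  [-2,  1,  0]
  [ 0, -2,  1]
  [ 0,  0, -2]
(up to reordering of blocks).

Per-block formulas:
  For a 3×3 Jordan block J_3(-2): exp(t · J_3(-2)) = e^(-2t)·(I + t·N + (t^2/2)·N^2), where N is the 3×3 nilpotent shift.

After assembling e^{tJ} and conjugating by P, we get:

e^{tB} =
  [exp(-2*t), -t*exp(-2*t), -t^2*exp(-2*t)/2 + 2*t*exp(-2*t)]
  [0, exp(-2*t), t*exp(-2*t)]
  [0, 0, exp(-2*t)]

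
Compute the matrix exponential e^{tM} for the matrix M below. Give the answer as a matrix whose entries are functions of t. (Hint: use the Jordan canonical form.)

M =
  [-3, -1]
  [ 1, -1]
e^{tM} =
  [-t*exp(-2*t) + exp(-2*t), -t*exp(-2*t)]
  [t*exp(-2*t), t*exp(-2*t) + exp(-2*t)]

Strategy: write M = P · J · P⁻¹ where J is a Jordan canonical form, so e^{tM} = P · e^{tJ} · P⁻¹, and e^{tJ} can be computed block-by-block.

M has Jordan form
J =
  [-2,  1]
  [ 0, -2]
(up to reordering of blocks).

Per-block formulas:
  For a 2×2 Jordan block J_2(-2): exp(t · J_2(-2)) = e^(-2t)·(I + t·N), where N is the 2×2 nilpotent shift.

After assembling e^{tJ} and conjugating by P, we get:

e^{tM} =
  [-t*exp(-2*t) + exp(-2*t), -t*exp(-2*t)]
  [t*exp(-2*t), t*exp(-2*t) + exp(-2*t)]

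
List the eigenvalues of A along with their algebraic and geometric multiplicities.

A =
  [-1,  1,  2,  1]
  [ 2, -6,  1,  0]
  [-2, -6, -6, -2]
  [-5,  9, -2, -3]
λ = -4: alg = 4, geom = 2

Step 1 — factor the characteristic polynomial to read off the algebraic multiplicities:
  χ_A(x) = (x + 4)^4

Step 2 — compute geometric multiplicities via the rank-nullity identity g(λ) = n − rank(A − λI):
  rank(A − (-4)·I) = 2, so dim ker(A − (-4)·I) = n − 2 = 2

Summary:
  λ = -4: algebraic multiplicity = 4, geometric multiplicity = 2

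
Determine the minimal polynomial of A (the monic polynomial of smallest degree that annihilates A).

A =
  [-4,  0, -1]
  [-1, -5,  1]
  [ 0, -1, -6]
x^3 + 15*x^2 + 75*x + 125

The characteristic polynomial is χ_A(x) = (x + 5)^3, so the eigenvalues are known. The minimal polynomial is
  m_A(x) = Π_λ (x − λ)^{k_λ}
where k_λ is the size of the *largest* Jordan block for λ (equivalently, the smallest k with (A − λI)^k v = 0 for every generalised eigenvector v of λ).

  λ = -5: largest Jordan block has size 3, contributing (x + 5)^3

So m_A(x) = (x + 5)^3 = x^3 + 15*x^2 + 75*x + 125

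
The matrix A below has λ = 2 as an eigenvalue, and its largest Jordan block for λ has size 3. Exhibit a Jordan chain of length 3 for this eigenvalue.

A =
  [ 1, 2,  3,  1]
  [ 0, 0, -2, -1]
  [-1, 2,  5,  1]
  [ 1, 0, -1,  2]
A Jordan chain for λ = 2 of length 3:
v_1 = (-1, 1, -1, 0)ᵀ
v_2 = (-1, 0, -1, 1)ᵀ
v_3 = (1, 0, 0, 0)ᵀ

Let N = A − (2)·I. We want v_3 with N^3 v_3 = 0 but N^2 v_3 ≠ 0; then v_{j-1} := N · v_j for j = 3, …, 2.

Pick v_3 = (1, 0, 0, 0)ᵀ.
Then v_2 = N · v_3 = (-1, 0, -1, 1)ᵀ.
Then v_1 = N · v_2 = (-1, 1, -1, 0)ᵀ.

Sanity check: (A − (2)·I) v_1 = (0, 0, 0, 0)ᵀ = 0. ✓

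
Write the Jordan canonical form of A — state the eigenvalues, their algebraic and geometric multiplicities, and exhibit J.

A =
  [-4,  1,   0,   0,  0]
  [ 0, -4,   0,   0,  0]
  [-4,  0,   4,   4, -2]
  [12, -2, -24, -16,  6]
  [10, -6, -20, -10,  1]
J_2(-4) ⊕ J_1(-4) ⊕ J_1(-4) ⊕ J_1(-3)

The characteristic polynomial is
  det(x·I − A) = x^5 + 19*x^4 + 144*x^3 + 544*x^2 + 1024*x + 768 = (x + 3)*(x + 4)^4

Eigenvalues and multiplicities (the geometric multiplicity of λ is n − rank(A − λI), which equals the number of Jordan blocks for λ):
  λ = -4: algebraic multiplicity = 4, geometric multiplicity = 3
  λ = -3: algebraic multiplicity = 1, geometric multiplicity = 1

Determining the block sizes for each eigenvalue:
  λ = -4: 3 blocks summing to 4 forces exactly one block of size 2 and the rest size 1 → block sizes [2, 1, 1]
  λ = -3: one block (gm = 1), so the single block has size am = 1 → block sizes [1]

Assembling the blocks gives a Jordan form
J =
  [-4,  1,  0,  0,  0]
  [ 0, -4,  0,  0,  0]
  [ 0,  0, -4,  0,  0]
  [ 0,  0,  0, -4,  0]
  [ 0,  0,  0,  0, -3]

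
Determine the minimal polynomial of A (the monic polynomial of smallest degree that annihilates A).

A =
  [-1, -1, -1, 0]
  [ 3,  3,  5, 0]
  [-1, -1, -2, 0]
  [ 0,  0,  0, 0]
x^3

The characteristic polynomial is χ_A(x) = x^4, so the eigenvalues are known. The minimal polynomial is
  m_A(x) = Π_λ (x − λ)^{k_λ}
where k_λ is the size of the *largest* Jordan block for λ (equivalently, the smallest k with (A − λI)^k v = 0 for every generalised eigenvector v of λ).

  λ = 0: largest Jordan block has size 3, contributing (x − 0)^3

So m_A(x) = x^3 = x^3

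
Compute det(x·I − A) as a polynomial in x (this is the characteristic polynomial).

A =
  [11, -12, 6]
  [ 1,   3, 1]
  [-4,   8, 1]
x^3 - 15*x^2 + 75*x - 125

Expanding det(x·I − A) (e.g. by cofactor expansion or by noting that A is similar to its Jordan form J, which has the same characteristic polynomial as A) gives
  χ_A(x) = x^3 - 15*x^2 + 75*x - 125
which factors as (x - 5)^3. The eigenvalues (with algebraic multiplicities) are λ = 5 with multiplicity 3.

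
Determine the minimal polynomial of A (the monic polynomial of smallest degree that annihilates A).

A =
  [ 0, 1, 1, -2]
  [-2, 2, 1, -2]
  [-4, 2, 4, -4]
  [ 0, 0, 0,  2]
x^3 - 6*x^2 + 12*x - 8

The characteristic polynomial is χ_A(x) = (x - 2)^4, so the eigenvalues are known. The minimal polynomial is
  m_A(x) = Π_λ (x − λ)^{k_λ}
where k_λ is the size of the *largest* Jordan block for λ (equivalently, the smallest k with (A − λI)^k v = 0 for every generalised eigenvector v of λ).

  λ = 2: largest Jordan block has size 3, contributing (x − 2)^3

So m_A(x) = (x - 2)^3 = x^3 - 6*x^2 + 12*x - 8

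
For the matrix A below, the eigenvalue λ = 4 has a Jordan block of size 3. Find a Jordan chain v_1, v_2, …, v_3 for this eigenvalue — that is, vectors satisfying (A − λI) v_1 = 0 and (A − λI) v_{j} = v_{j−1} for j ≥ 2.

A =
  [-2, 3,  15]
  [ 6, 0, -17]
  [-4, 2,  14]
A Jordan chain for λ = 4 of length 3:
v_1 = (-6, 8, -4)ᵀ
v_2 = (-6, 6, -4)ᵀ
v_3 = (1, 0, 0)ᵀ

Let N = A − (4)·I. We want v_3 with N^3 v_3 = 0 but N^2 v_3 ≠ 0; then v_{j-1} := N · v_j for j = 3, …, 2.

Pick v_3 = (1, 0, 0)ᵀ.
Then v_2 = N · v_3 = (-6, 6, -4)ᵀ.
Then v_1 = N · v_2 = (-6, 8, -4)ᵀ.

Sanity check: (A − (4)·I) v_1 = (0, 0, 0)ᵀ = 0. ✓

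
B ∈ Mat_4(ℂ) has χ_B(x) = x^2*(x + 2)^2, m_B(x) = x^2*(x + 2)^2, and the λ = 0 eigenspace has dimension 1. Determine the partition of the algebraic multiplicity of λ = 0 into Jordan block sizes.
Block sizes for λ = 0: [2]

Step 1 — from the characteristic polynomial, algebraic multiplicity of λ = 0 is 2. From dim ker(B − (0)·I) = 1, there are exactly 1 Jordan blocks for λ = 0.
Step 2 — from the minimal polynomial, the factor (x − 0)^2 tells us the largest block for λ = 0 has size 2.
Step 3 — with total size 2, 1 blocks, and largest block 2, the block sizes (in nonincreasing order) are [2].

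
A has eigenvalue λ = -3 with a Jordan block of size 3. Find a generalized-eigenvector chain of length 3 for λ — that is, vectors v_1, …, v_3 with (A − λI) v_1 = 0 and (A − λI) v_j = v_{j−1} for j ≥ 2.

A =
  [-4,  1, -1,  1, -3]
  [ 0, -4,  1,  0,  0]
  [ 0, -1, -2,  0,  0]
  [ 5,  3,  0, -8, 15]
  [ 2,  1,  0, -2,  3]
A Jordan chain for λ = -3 of length 3:
v_1 = (-1, 0, 0, 2, 1)ᵀ
v_2 = (1, -1, -1, 3, 1)ᵀ
v_3 = (0, 1, 0, 0, 0)ᵀ

Let N = A − (-3)·I. We want v_3 with N^3 v_3 = 0 but N^2 v_3 ≠ 0; then v_{j-1} := N · v_j for j = 3, …, 2.

Pick v_3 = (0, 1, 0, 0, 0)ᵀ.
Then v_2 = N · v_3 = (1, -1, -1, 3, 1)ᵀ.
Then v_1 = N · v_2 = (-1, 0, 0, 2, 1)ᵀ.

Sanity check: (A − (-3)·I) v_1 = (0, 0, 0, 0, 0)ᵀ = 0. ✓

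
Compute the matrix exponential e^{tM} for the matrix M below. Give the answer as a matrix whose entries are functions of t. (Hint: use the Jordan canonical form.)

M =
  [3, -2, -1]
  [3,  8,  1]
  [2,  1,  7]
e^{tM} =
  [t^2*exp(6*t)/2 - 3*t*exp(6*t) + exp(6*t), t^2*exp(6*t)/2 - 2*t*exp(6*t), -t*exp(6*t)]
  [-t^2*exp(6*t)/2 + 3*t*exp(6*t), -t^2*exp(6*t)/2 + 2*t*exp(6*t) + exp(6*t), t*exp(6*t)]
  [-t^2*exp(6*t)/2 + 2*t*exp(6*t), -t^2*exp(6*t)/2 + t*exp(6*t), t*exp(6*t) + exp(6*t)]

Strategy: write M = P · J · P⁻¹ where J is a Jordan canonical form, so e^{tM} = P · e^{tJ} · P⁻¹, and e^{tJ} can be computed block-by-block.

M has Jordan form
J =
  [6, 1, 0]
  [0, 6, 1]
  [0, 0, 6]
(up to reordering of blocks).

Per-block formulas:
  For a 3×3 Jordan block J_3(6): exp(t · J_3(6)) = e^(6t)·(I + t·N + (t^2/2)·N^2), where N is the 3×3 nilpotent shift.

After assembling e^{tJ} and conjugating by P, we get:

e^{tM} =
  [t^2*exp(6*t)/2 - 3*t*exp(6*t) + exp(6*t), t^2*exp(6*t)/2 - 2*t*exp(6*t), -t*exp(6*t)]
  [-t^2*exp(6*t)/2 + 3*t*exp(6*t), -t^2*exp(6*t)/2 + 2*t*exp(6*t) + exp(6*t), t*exp(6*t)]
  [-t^2*exp(6*t)/2 + 2*t*exp(6*t), -t^2*exp(6*t)/2 + t*exp(6*t), t*exp(6*t) + exp(6*t)]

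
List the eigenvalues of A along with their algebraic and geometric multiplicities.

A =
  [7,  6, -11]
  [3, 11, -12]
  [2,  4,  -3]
λ = 5: alg = 3, geom = 1

Step 1 — factor the characteristic polynomial to read off the algebraic multiplicities:
  χ_A(x) = (x - 5)^3

Step 2 — compute geometric multiplicities via the rank-nullity identity g(λ) = n − rank(A − λI):
  rank(A − (5)·I) = 2, so dim ker(A − (5)·I) = n − 2 = 1

Summary:
  λ = 5: algebraic multiplicity = 3, geometric multiplicity = 1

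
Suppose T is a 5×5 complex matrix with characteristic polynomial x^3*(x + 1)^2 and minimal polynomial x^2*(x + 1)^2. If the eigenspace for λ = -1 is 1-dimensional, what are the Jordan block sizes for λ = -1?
Block sizes for λ = -1: [2]

Step 1 — from the characteristic polynomial, algebraic multiplicity of λ = -1 is 2. From dim ker(T − (-1)·I) = 1, there are exactly 1 Jordan blocks for λ = -1.
Step 2 — from the minimal polynomial, the factor (x + 1)^2 tells us the largest block for λ = -1 has size 2.
Step 3 — with total size 2, 1 blocks, and largest block 2, the block sizes (in nonincreasing order) are [2].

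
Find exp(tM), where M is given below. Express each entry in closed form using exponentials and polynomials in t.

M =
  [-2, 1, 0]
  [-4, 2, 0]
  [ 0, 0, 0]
e^{tM} =
  [1 - 2*t, t, 0]
  [-4*t, 2*t + 1, 0]
  [0, 0, 1]

Strategy: write M = P · J · P⁻¹ where J is a Jordan canonical form, so e^{tM} = P · e^{tJ} · P⁻¹, and e^{tJ} can be computed block-by-block.

M has Jordan form
J =
  [0, 1, 0]
  [0, 0, 0]
  [0, 0, 0]
(up to reordering of blocks).

Per-block formulas:
  For a 1×1 block at λ = 0: exp(t · [0]) = [e^(0t)].
  For a 2×2 Jordan block J_2(0): exp(t · J_2(0)) = e^(0t)·(I + t·N), where N is the 2×2 nilpotent shift.

After assembling e^{tJ} and conjugating by P, we get:

e^{tM} =
  [1 - 2*t, t, 0]
  [-4*t, 2*t + 1, 0]
  [0, 0, 1]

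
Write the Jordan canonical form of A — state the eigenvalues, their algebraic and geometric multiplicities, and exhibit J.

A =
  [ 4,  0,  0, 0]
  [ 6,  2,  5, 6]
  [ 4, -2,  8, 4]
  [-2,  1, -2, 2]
J_3(4) ⊕ J_1(4)

The characteristic polynomial is
  det(x·I − A) = x^4 - 16*x^3 + 96*x^2 - 256*x + 256 = (x - 4)^4

Eigenvalues and multiplicities (the geometric multiplicity of λ is n − rank(A − λI), which equals the number of Jordan blocks for λ):
  λ = 4: algebraic multiplicity = 4, geometric multiplicity = 2

Determining the block sizes for each eigenvalue:
  λ = 4: with am = 4 and gm = 2, the partition is not yet determined (e.g. several partitions of 4 into 2 parts exist). Let N = A − (4)·I. Computing rank(N^1) = 2, rank(N^2) = 1, rank(N^3) = 0; the number of blocks of size ≥ j is rank(N^{j−1}) − rank(N^j), giving [2, 1, 1]. So we have 1 block(s) of size 3, 1 block(s) of size 1 → block sizes [3, 1]

Assembling the blocks gives a Jordan form
J =
  [4, 1, 0, 0]
  [0, 4, 1, 0]
  [0, 0, 4, 0]
  [0, 0, 0, 4]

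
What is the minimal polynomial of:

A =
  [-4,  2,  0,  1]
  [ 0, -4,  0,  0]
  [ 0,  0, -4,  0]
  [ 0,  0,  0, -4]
x^2 + 8*x + 16

The characteristic polynomial is χ_A(x) = (x + 4)^4, so the eigenvalues are known. The minimal polynomial is
  m_A(x) = Π_λ (x − λ)^{k_λ}
where k_λ is the size of the *largest* Jordan block for λ (equivalently, the smallest k with (A − λI)^k v = 0 for every generalised eigenvector v of λ).

  λ = -4: largest Jordan block has size 2, contributing (x + 4)^2

So m_A(x) = (x + 4)^2 = x^2 + 8*x + 16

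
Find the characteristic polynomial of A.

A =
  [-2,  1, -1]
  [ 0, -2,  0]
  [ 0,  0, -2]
x^3 + 6*x^2 + 12*x + 8

Expanding det(x·I − A) (e.g. by cofactor expansion or by noting that A is similar to its Jordan form J, which has the same characteristic polynomial as A) gives
  χ_A(x) = x^3 + 6*x^2 + 12*x + 8
which factors as (x + 2)^3. The eigenvalues (with algebraic multiplicities) are λ = -2 with multiplicity 3.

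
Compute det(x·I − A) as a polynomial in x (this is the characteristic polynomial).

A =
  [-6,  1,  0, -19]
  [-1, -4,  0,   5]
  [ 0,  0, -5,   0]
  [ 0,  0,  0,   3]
x^4 + 12*x^3 + 30*x^2 - 100*x - 375

Expanding det(x·I − A) (e.g. by cofactor expansion or by noting that A is similar to its Jordan form J, which has the same characteristic polynomial as A) gives
  χ_A(x) = x^4 + 12*x^3 + 30*x^2 - 100*x - 375
which factors as (x - 3)*(x + 5)^3. The eigenvalues (with algebraic multiplicities) are λ = -5 with multiplicity 3, λ = 3 with multiplicity 1.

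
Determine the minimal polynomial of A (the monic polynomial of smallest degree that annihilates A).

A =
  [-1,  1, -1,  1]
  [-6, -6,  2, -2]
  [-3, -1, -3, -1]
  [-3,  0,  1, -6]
x^3 + 12*x^2 + 48*x + 64

The characteristic polynomial is χ_A(x) = (x + 4)^4, so the eigenvalues are known. The minimal polynomial is
  m_A(x) = Π_λ (x − λ)^{k_λ}
where k_λ is the size of the *largest* Jordan block for λ (equivalently, the smallest k with (A − λI)^k v = 0 for every generalised eigenvector v of λ).

  λ = -4: largest Jordan block has size 3, contributing (x + 4)^3

So m_A(x) = (x + 4)^3 = x^3 + 12*x^2 + 48*x + 64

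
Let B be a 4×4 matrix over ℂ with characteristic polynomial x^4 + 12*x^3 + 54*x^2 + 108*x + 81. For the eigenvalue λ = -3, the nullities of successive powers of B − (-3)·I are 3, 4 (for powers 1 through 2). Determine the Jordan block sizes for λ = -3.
Block sizes for λ = -3: [2, 1, 1]

From the dimensions of kernels of powers, the number of Jordan blocks of size at least j is d_j − d_{j−1} where d_j = dim ker(N^j) (with d_0 = 0). Computing the differences gives [3, 1].
The number of blocks of size exactly k is (#blocks of size ≥ k) − (#blocks of size ≥ k + 1), so the partition is: 2 block(s) of size 1, 1 block(s) of size 2.
In nonincreasing order the block sizes are [2, 1, 1].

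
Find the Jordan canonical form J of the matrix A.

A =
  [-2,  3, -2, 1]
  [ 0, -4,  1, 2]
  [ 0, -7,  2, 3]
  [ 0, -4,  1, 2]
J_1(-2) ⊕ J_3(0)

The characteristic polynomial is
  det(x·I − A) = x^4 + 2*x^3 = x^3*(x + 2)

Eigenvalues and multiplicities (the geometric multiplicity of λ is n − rank(A − λI), which equals the number of Jordan blocks for λ):
  λ = -2: algebraic multiplicity = 1, geometric multiplicity = 1
  λ = 0: algebraic multiplicity = 3, geometric multiplicity = 1

Determining the block sizes for each eigenvalue:
  λ = -2: one block (gm = 1), so the single block has size am = 1 → block sizes [1]
  λ = 0: one block (gm = 1), so the single block has size am = 3 → block sizes [3]

Assembling the blocks gives a Jordan form
J =
  [-2, 0, 0, 0]
  [ 0, 0, 1, 0]
  [ 0, 0, 0, 1]
  [ 0, 0, 0, 0]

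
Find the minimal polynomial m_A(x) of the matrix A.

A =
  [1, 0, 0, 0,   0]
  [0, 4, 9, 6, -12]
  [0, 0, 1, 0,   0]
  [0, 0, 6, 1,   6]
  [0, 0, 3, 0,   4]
x^2 - 5*x + 4

The characteristic polynomial is χ_A(x) = (x - 4)^2*(x - 1)^3, so the eigenvalues are known. The minimal polynomial is
  m_A(x) = Π_λ (x − λ)^{k_λ}
where k_λ is the size of the *largest* Jordan block for λ (equivalently, the smallest k with (A − λI)^k v = 0 for every generalised eigenvector v of λ).

  λ = 1: largest Jordan block has size 1, contributing (x − 1)
  λ = 4: largest Jordan block has size 1, contributing (x − 4)

So m_A(x) = (x - 4)*(x - 1) = x^2 - 5*x + 4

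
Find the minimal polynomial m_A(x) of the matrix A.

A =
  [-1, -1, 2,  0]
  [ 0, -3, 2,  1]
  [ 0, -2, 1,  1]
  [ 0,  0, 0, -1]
x^3 + 3*x^2 + 3*x + 1

The characteristic polynomial is χ_A(x) = (x + 1)^4, so the eigenvalues are known. The minimal polynomial is
  m_A(x) = Π_λ (x − λ)^{k_λ}
where k_λ is the size of the *largest* Jordan block for λ (equivalently, the smallest k with (A − λI)^k v = 0 for every generalised eigenvector v of λ).

  λ = -1: largest Jordan block has size 3, contributing (x + 1)^3

So m_A(x) = (x + 1)^3 = x^3 + 3*x^2 + 3*x + 1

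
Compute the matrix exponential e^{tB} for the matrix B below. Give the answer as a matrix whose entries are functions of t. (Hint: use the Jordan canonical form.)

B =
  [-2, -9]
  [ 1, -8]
e^{tB} =
  [3*t*exp(-5*t) + exp(-5*t), -9*t*exp(-5*t)]
  [t*exp(-5*t), -3*t*exp(-5*t) + exp(-5*t)]

Strategy: write B = P · J · P⁻¹ where J is a Jordan canonical form, so e^{tB} = P · e^{tJ} · P⁻¹, and e^{tJ} can be computed block-by-block.

B has Jordan form
J =
  [-5,  1]
  [ 0, -5]
(up to reordering of blocks).

Per-block formulas:
  For a 2×2 Jordan block J_2(-5): exp(t · J_2(-5)) = e^(-5t)·(I + t·N), where N is the 2×2 nilpotent shift.

After assembling e^{tJ} and conjugating by P, we get:

e^{tB} =
  [3*t*exp(-5*t) + exp(-5*t), -9*t*exp(-5*t)]
  [t*exp(-5*t), -3*t*exp(-5*t) + exp(-5*t)]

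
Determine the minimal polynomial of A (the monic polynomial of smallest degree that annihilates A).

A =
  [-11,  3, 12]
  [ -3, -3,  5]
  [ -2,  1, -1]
x^3 + 15*x^2 + 75*x + 125

The characteristic polynomial is χ_A(x) = (x + 5)^3, so the eigenvalues are known. The minimal polynomial is
  m_A(x) = Π_λ (x − λ)^{k_λ}
where k_λ is the size of the *largest* Jordan block for λ (equivalently, the smallest k with (A − λI)^k v = 0 for every generalised eigenvector v of λ).

  λ = -5: largest Jordan block has size 3, contributing (x + 5)^3

So m_A(x) = (x + 5)^3 = x^3 + 15*x^2 + 75*x + 125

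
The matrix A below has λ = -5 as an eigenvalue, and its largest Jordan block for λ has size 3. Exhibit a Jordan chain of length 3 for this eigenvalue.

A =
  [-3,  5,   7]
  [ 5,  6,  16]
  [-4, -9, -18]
A Jordan chain for λ = -5 of length 3:
v_1 = (1, 1, -1)ᵀ
v_2 = (2, 5, -4)ᵀ
v_3 = (1, 0, 0)ᵀ

Let N = A − (-5)·I. We want v_3 with N^3 v_3 = 0 but N^2 v_3 ≠ 0; then v_{j-1} := N · v_j for j = 3, …, 2.

Pick v_3 = (1, 0, 0)ᵀ.
Then v_2 = N · v_3 = (2, 5, -4)ᵀ.
Then v_1 = N · v_2 = (1, 1, -1)ᵀ.

Sanity check: (A − (-5)·I) v_1 = (0, 0, 0)ᵀ = 0. ✓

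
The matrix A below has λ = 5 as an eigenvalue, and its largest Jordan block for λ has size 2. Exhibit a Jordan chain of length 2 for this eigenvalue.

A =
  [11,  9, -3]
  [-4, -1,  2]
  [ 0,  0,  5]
A Jordan chain for λ = 5 of length 2:
v_1 = (6, -4, 0)ᵀ
v_2 = (1, 0, 0)ᵀ

Let N = A − (5)·I. We want v_2 with N^2 v_2 = 0 but N^1 v_2 ≠ 0; then v_{j-1} := N · v_j for j = 2, …, 2.

Pick v_2 = (1, 0, 0)ᵀ.
Then v_1 = N · v_2 = (6, -4, 0)ᵀ.

Sanity check: (A − (5)·I) v_1 = (0, 0, 0)ᵀ = 0. ✓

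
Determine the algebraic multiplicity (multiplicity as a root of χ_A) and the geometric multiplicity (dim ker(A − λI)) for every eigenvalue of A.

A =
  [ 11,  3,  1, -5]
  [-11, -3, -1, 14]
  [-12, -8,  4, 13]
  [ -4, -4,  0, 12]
λ = 6: alg = 4, geom = 2

Step 1 — factor the characteristic polynomial to read off the algebraic multiplicities:
  χ_A(x) = (x - 6)^4

Step 2 — compute geometric multiplicities via the rank-nullity identity g(λ) = n − rank(A − λI):
  rank(A − (6)·I) = 2, so dim ker(A − (6)·I) = n − 2 = 2

Summary:
  λ = 6: algebraic multiplicity = 4, geometric multiplicity = 2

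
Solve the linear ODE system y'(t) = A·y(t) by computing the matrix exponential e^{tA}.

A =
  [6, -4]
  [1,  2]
e^{tA} =
  [2*t*exp(4*t) + exp(4*t), -4*t*exp(4*t)]
  [t*exp(4*t), -2*t*exp(4*t) + exp(4*t)]

Strategy: write A = P · J · P⁻¹ where J is a Jordan canonical form, so e^{tA} = P · e^{tJ} · P⁻¹, and e^{tJ} can be computed block-by-block.

A has Jordan form
J =
  [4, 1]
  [0, 4]
(up to reordering of blocks).

Per-block formulas:
  For a 2×2 Jordan block J_2(4): exp(t · J_2(4)) = e^(4t)·(I + t·N), where N is the 2×2 nilpotent shift.

After assembling e^{tJ} and conjugating by P, we get:

e^{tA} =
  [2*t*exp(4*t) + exp(4*t), -4*t*exp(4*t)]
  [t*exp(4*t), -2*t*exp(4*t) + exp(4*t)]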